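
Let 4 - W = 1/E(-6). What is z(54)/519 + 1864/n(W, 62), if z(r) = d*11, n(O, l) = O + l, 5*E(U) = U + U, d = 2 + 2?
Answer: 11644060/413643 ≈ 28.150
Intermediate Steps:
d = 4
E(U) = 2*U/5 (E(U) = (U + U)/5 = (2*U)/5 = 2*U/5)
W = 53/12 (W = 4 - 1/((⅖)*(-6)) = 4 - 1/(-12/5) = 4 - 1*(-5/12) = 4 + 5/12 = 53/12 ≈ 4.4167)
z(r) = 44 (z(r) = 4*11 = 44)
z(54)/519 + 1864/n(W, 62) = 44/519 + 1864/(53/12 + 62) = 44*(1/519) + 1864/(797/12) = 44/519 + 1864*(12/797) = 44/519 + 22368/797 = 11644060/413643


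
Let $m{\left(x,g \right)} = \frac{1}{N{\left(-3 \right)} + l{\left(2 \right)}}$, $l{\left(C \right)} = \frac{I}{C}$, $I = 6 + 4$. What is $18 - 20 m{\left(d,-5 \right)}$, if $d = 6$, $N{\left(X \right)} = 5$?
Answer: $16$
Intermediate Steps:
$I = 10$
$l{\left(C \right)} = \frac{10}{C}$
$m{\left(x,g \right)} = \frac{1}{10}$ ($m{\left(x,g \right)} = \frac{1}{5 + \frac{10}{2}} = \frac{1}{5 + 10 \cdot \frac{1}{2}} = \frac{1}{5 + 5} = \frac{1}{10}$)
$18 - 20 m{\left(d,-5 \right)} = 18 - 2 = 16$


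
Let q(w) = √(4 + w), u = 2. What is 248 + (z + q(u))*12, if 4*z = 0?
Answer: 248 + 12*√6 ≈ 277.39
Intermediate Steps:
z = 0 (z = (¼)*0 = 0)
248 + (z + q(u))*12 = 248 + (0 + √(4 + 2))*12 = 248 + (0 + √6)*12 = 248 + √6*12 = 248 + 12*√6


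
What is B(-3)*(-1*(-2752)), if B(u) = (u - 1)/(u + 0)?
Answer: 11008/3 ≈ 3669.3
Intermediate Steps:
B(u) = (-1 + u)/u
B(-3)*(-1*(-2752)) = ((-1 - 3)/(-3))*(-1*(-2752)) = -1/3*(-4)*2752 = (4/3)*2752 = 11008/3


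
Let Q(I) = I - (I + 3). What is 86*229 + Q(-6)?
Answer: 19691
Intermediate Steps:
Q(I) = -3 (Q(I) = I - (3 + I) = I + (-3 - I) = -3)
86*229 + Q(-6) = 86*229 - 3 = 19694 - 3 = 19691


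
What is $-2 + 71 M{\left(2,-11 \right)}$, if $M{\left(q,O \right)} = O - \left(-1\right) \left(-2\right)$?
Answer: $-925$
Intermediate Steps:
$M{\left(q,O \right)} = -2 + O$ ($M{\left(q,O \right)} = O - 2 = -2 + O$)
$-2 + 71 M{\left(2,-11 \right)} = -2 + 71 \left(-2 - 11\right) = -2 + 71 \left(-13\right) = -2 - 923 = -925$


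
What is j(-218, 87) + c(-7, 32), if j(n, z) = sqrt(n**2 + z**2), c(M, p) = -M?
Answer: 7 + sqrt(55093) ≈ 241.72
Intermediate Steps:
j(-218, 87) + c(-7, 32) = sqrt((-218)**2 + 87**2) - 1*(-7) = sqrt(47524 + 7569) + 7 = sqrt(55093) + 7 = 7 + sqrt(55093)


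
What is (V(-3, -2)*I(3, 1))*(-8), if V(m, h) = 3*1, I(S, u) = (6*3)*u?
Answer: -432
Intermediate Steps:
I(S, u) = 18*u
V(m, h) = 3
(V(-3, -2)*I(3, 1))*(-8) = (3*(18*1))*(-8) = (3*18)*(-8) = 54*(-8) = -432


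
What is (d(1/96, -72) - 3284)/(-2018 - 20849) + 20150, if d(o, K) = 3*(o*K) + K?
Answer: 1843093633/91468 ≈ 20150.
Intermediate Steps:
d(o, K) = K + 3*K*o (d(o, K) = 3*(K*o) + K = 3*K*o + K = K + 3*K*o)
(d(1/96, -72) - 3284)/(-2018 - 20849) + 20150 = (-72*(1 + 3/96) - 3284)/(-2018 - 20849) + 20150 = (-72*(1 + 3*(1/96)) - 3284)/(-22867) + 20150 = (-72*(1 + 1/32) - 3284)*(-1/22867) + 20150 = (-72*33/32 - 3284)*(-1/22867) + 20150 = (-297/4 - 3284)*(-1/22867) + 20150 = -13433/4*(-1/22867) + 20150 = 13433/91468 + 20150 = 1843093633/91468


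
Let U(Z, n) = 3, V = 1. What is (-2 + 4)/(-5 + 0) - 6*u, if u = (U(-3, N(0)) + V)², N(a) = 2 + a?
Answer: -482/5 ≈ -96.400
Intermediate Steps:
u = 16 (u = (3 + 1)² = 4² = 16)
(-2 + 4)/(-5 + 0) - 6*u = (-2 + 4)/(-5 + 0) - 6*16 = 2/(-5) - 96 = 2*(-⅕) - 96 = -⅖ - 96 = -482/5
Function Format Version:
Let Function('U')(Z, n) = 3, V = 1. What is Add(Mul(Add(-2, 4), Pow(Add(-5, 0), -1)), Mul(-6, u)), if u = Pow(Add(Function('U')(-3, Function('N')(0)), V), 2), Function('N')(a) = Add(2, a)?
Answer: Rational(-482, 5) ≈ -96.400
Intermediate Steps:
u = 16 (u = Pow(Add(3, 1), 2) = Pow(4, 2) = 16)
Add(Mul(Add(-2, 4), Pow(Add(-5, 0), -1)), Mul(-6, u)) = Add(Mul(Add(-2, 4), Pow(Add(-5, 0), -1)), Mul(-6, 16)) = Add(Mul(2, Pow(-5, -1)), -96) = Add(Mul(2, Rational(-1, 5)), -96) = Add(Rational(-2, 5), -96) = Rational(-482, 5)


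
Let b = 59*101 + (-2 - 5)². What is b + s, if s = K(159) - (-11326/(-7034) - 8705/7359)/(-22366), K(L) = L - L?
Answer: 1738919275354058/289433966349 ≈ 6008.0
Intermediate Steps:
K(L) = 0
s = 5529266/289433966349 (s = 0 - (-11326/(-7034) - 8705/7359)/(-22366) = 0 - (-11326*(-1/7034) - 8705*1/7359)*(-1)/22366 = 0 - (5663/3517 - 8705/7359)*(-1)/22366 = 0 - 11058532*(-1)/(25881603*22366) = 0 - 1*(-5529266/289433966349) = 0 + 5529266/289433966349 = 5529266/289433966349 ≈ 1.9104e-5)
b = 6008 (b = 5959 + (-7)² = 5959 + 49 = 6008)
b + s = 6008 + 5529266/289433966349 = 1738919275354058/289433966349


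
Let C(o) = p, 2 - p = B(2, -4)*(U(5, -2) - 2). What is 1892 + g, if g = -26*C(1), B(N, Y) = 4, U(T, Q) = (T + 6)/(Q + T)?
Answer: 6040/3 ≈ 2013.3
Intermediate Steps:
U(T, Q) = (6 + T)/(Q + T)
p = -14/3 (p = 2 - 4*((6 + 5)/(-2 + 5) - 2) = 2 - 4*(11/3 - 2) = 2 - 4*5/3 = 2 - 1*20/3 = 2 - 20/3 = -14/3 ≈ -4.6667)
C(o) = -14/3
g = 364/3 (g = -26*(-14/3) = 364/3 ≈ 121.33)
1892 + g = 1892 + 364/3 = 6040/3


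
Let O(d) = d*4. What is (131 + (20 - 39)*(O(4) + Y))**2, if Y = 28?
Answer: 497025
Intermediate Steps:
O(d) = 4*d
(131 + (20 - 39)*(O(4) + Y))**2 = (131 + (20 - 39)*(4*4 + 28))**2 = (131 - 19*(16 + 28))**2 = (131 - 19*44)**2 = (131 - 836)**2 = (-705)**2 = 497025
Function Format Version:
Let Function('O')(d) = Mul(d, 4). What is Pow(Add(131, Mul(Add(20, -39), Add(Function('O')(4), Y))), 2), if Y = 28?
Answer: 497025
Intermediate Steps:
Function('O')(d) = Mul(4, d)
Pow(Add(131, Mul(Add(20, -39), Add(Function('O')(4), Y))), 2) = Pow(Add(131, Mul(Add(20, -39), Add(Mul(4, 4), 28))), 2) = Pow(Add(131, Mul(-19, Add(16, 28))), 2) = Pow(Add(131, Mul(-19, 44)), 2) = Pow(Add(131, -836), 2) = Pow(-705, 2) = 497025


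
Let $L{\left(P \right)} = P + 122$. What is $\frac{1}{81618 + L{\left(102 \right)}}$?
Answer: $\frac{1}{81842} \approx 1.2219 \cdot 10^{-5}$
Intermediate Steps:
$L{\left(P \right)} = 122 + P$
$\frac{1}{81618 + L{\left(102 \right)}} = \frac{1}{81618 + \left(122 + 102\right)} = \frac{1}{81618 + 224} = \frac{1}{81842}$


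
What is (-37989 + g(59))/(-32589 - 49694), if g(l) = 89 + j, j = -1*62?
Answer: 37962/82283 ≈ 0.46136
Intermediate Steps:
j = -62
g(l) = 27 (g(l) = 89 - 62 = 27)
(-37989 + g(59))/(-32589 - 49694) = (-37989 + 27)/(-32589 - 49694) = -37962/(-82283) = -37962*(-1/82283) = 37962/82283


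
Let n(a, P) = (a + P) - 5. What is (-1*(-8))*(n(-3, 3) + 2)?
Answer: -24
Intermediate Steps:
n(a, P) = -5 + P + a (n(a, P) = (P + a) - 5 = -5 + P + a)
(-1*(-8))*(n(-3, 3) + 2) = (-1*(-8))*((-5 + 3 - 3) + 2) = 8*(-5 + 2) = 8*(-3) = -24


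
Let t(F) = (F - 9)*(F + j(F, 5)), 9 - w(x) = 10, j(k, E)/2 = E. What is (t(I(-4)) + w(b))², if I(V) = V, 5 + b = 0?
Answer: 6241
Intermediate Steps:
b = -5 (b = -5 + 0 = -5)
j(k, E) = 2*E
w(x) = -1 (w(x) = 9 - 1*10 = 9 - 10 = -1)
t(F) = (-9 + F)*(10 + F) (t(F) = (F - 9)*(F + 2*5) = (-9 + F)*(F + 10) = (-9 + F)*(10 + F))
(t(I(-4)) + w(b))² = ((-90 - 4 + (-4)²) - 1)² = ((-90 - 4 + 16) - 1)² = (-78 - 1)² = (-79)² = 6241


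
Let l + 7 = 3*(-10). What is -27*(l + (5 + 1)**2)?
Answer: 27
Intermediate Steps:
l = -37 (l = -7 + 3*(-10) = -7 - 30 = -37)
-27*(l + (5 + 1)**2) = -27*(-37 + (5 + 1)**2) = -27*(-37 + 6**2) = -27*(-37 + 36) = -27*(-1) = 27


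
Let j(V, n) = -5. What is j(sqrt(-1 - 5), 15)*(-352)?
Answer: 1760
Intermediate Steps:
j(sqrt(-1 - 5), 15)*(-352) = -5*(-352) = 1760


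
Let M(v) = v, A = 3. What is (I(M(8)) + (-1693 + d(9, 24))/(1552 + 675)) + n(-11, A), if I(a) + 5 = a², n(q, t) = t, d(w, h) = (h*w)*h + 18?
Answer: 141583/2227 ≈ 63.576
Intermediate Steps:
d(w, h) = 18 + w*h² (d(w, h) = w*h² + 18 = 18 + w*h²)
I(a) = -5 + a²
(I(M(8)) + (-1693 + d(9, 24))/(1552 + 675)) + n(-11, A) = ((-5 + 8²) + (-1693 + (18 + 9*24²))/(1552 + 675)) + 3 = ((-5 + 64) + (-1693 + (18 + 9*576))/2227) + 3 = (59 + (-1693 + (18 + 5184))*(1/2227)) + 3 = (59 + (-1693 + 5202)*(1/2227)) + 3 = (59 + 3509*(1/2227)) + 3 = (59 + 3509/2227) + 3 = 134902/2227 + 3 = 141583/2227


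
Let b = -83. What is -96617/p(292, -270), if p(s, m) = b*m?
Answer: -96617/22410 ≈ -4.3113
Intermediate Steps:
p(s, m) = -83*m
-96617/p(292, -270) = -96617/((-83*(-270))) = -96617/22410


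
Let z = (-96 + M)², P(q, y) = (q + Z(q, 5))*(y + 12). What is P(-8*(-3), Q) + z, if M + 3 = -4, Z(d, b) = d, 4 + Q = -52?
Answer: 8497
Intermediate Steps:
Q = -56 (Q = -4 - 52 = -56)
M = -7 (M = -3 - 4 = -7)
P(q, y) = 2*q*(12 + y) (P(q, y) = (q + q)*(y + 12) = (2*q)*(12 + y) = 2*q*(12 + y))
z = 10609 (z = (-96 - 7)² = (-103)² = 10609)
P(-8*(-3), Q) + z = 2*(-8*(-3))*(12 - 56) + 10609 = 2*24*(-44) + 10609 = -2112 + 10609 = 8497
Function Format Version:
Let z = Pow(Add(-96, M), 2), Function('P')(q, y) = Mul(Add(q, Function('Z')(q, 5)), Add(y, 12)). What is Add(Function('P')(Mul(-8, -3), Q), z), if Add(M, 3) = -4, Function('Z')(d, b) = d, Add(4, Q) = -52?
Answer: 8497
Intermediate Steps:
Q = -56 (Q = Add(-4, -52) = -56)
M = -7 (M = Add(-3, -4) = -7)
Function('P')(q, y) = Mul(2, q, Add(12, y)) (Function('P')(q, y) = Mul(Add(q, q), Add(y, 12)) = Mul(Mul(2, q), Add(12, y)) = Mul(2, q, Add(12, y)))
z = 10609 (z = Pow(Add(-96, -7), 2) = Pow(-103, 2) = 10609)
Add(Function('P')(Mul(-8, -3), Q), z) = Add(Mul(2, Mul(-8, -3), Add(12, -56)), 10609) = Add(Mul(2, 24, -44), 10609) = Add(-2112, 10609) = 8497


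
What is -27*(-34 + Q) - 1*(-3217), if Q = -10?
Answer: 4405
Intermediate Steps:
-27*(-34 + Q) - 1*(-3217) = -27*(-34 - 10) - 1*(-3217) = -27*(-44) + 3217 = 1188 + 3217 = 4405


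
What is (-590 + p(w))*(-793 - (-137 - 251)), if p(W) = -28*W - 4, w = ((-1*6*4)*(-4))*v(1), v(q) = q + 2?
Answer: 3506490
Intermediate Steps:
v(q) = 2 + q
w = 288 (w = ((-1*6*4)*(-4))*(2 + 1) = (-6*4*(-4))*3 = -24*(-4)*3 = 96*3 = 288)
p(W) = -4 - 28*W
(-590 + p(w))*(-793 - (-137 - 251)) = (-590 + (-4 - 28*288))*(-793 - (-137 - 251)) = (-590 + (-4 - 8064))*(-793 - 1*(-388)) = (-590 - 8068)*(-793 + 388) = -8658*(-405) = 3506490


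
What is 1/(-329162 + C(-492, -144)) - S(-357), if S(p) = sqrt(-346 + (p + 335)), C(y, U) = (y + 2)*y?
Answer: -1/88082 - 4*I*sqrt(23) ≈ -1.1353e-5 - 19.183*I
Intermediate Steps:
C(y, U) = y*(2 + y) (C(y, U) = (2 + y)*y = y*(2 + y))
S(p) = sqrt(-11 + p) (S(p) = sqrt(-346 + (335 + p)) = sqrt(-11 + p))
1/(-329162 + C(-492, -144)) - S(-357) = 1/(-329162 - 492*(2 - 492)) - sqrt(-11 - 357) = 1/(-329162 - 492*(-490)) - sqrt(-368) = 1/(-329162 + 241080) - 4*I*sqrt(23) = 1/(-88082) - 4*I*sqrt(23) = -1/88082 - 4*I*sqrt(23)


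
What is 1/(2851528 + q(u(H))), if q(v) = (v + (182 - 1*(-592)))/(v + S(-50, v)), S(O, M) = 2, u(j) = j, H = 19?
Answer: 21/59882881 ≈ 3.5068e-7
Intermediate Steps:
q(v) = (774 + v)/(2 + v) (q(v) = (v + (182 - 1*(-592)))/(v + 2) = (v + (182 + 592))/(2 + v) = (v + 774)/(2 + v) = (774 + v)/(2 + v))
1/(2851528 + q(u(H))) = 1/(2851528 + (774 + 19)/(2 + 19)) = 1/(2851528 + 793/21) = 1/(59882881/21) = 21/59882881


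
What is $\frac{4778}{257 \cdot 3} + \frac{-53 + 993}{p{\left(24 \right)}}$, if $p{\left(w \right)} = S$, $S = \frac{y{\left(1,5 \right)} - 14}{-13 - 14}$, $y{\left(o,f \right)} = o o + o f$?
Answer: $\frac{4901551}{1542} \approx 3178.7$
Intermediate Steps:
$y{\left(o,f \right)} = o^{2} + f o$
$S = \frac{8}{27}$ ($S = \frac{1 \left(5 + 1\right) - 14}{-13 - 14} = \frac{1 \cdot 6 - 14}{-27} = \left(6 - 14\right) \left(- \frac{1}{27}\right) = \left(-8\right) \left(- \frac{1}{27}\right) = \frac{8}{27} \approx 0.2963$)
$p{\left(w \right)} = \frac{8}{27}$
$\frac{4778}{257 \cdot 3} + \frac{-53 + 993}{p{\left(24 \right)}} = \frac{4778}{257 \cdot 3} + \frac{-53 + 993}{\frac{8}{27}} = \frac{4778}{771} + 940 \cdot \frac{27}{8} = 4778 \cdot \frac{1}{771} + \frac{6345}{2} = \frac{4778}{771} + \frac{6345}{2} = \frac{4901551}{1542}$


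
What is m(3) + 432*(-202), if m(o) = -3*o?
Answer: -87273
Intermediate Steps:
m(3) + 432*(-202) = -3*3 + 432*(-202) = -9 - 87264 = -87273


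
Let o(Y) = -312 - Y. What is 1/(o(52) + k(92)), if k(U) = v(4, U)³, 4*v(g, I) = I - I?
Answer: -1/364 ≈ -0.0027473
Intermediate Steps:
v(g, I) = 0 (v(g, I) = (I - I)/4 = (¼)*0 = 0)
k(U) = 0 (k(U) = 0³ = 0)
1/(o(52) + k(92)) = 1/((-312 - 1*52) + 0) = 1/((-312 - 52) + 0) = 1/(-364 + 0) = 1/(-364) = -1/364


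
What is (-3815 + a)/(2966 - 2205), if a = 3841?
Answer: 26/761 ≈ 0.034166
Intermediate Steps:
(-3815 + a)/(2966 - 2205) = (-3815 + 3841)/(2966 - 2205) = 26/761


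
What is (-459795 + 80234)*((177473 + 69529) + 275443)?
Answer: -198299746645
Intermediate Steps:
(-459795 + 80234)*((177473 + 69529) + 275443) = -379561*(247002 + 275443) = -379561*522445 = -198299746645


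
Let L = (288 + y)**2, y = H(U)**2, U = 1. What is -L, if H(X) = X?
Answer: -83521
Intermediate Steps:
y = 1 (y = 1**2 = 1)
L = 83521 (L = (288 + 1)**2 = 289**2 = 83521)
-L = -1*83521 = -83521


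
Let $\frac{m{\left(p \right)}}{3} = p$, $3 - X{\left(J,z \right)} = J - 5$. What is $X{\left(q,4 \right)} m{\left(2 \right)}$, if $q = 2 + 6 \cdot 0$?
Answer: $36$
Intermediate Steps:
$q = 2$ ($q = 2 + 0 = 2$)
$X{\left(J,z \right)} = 8 - J$ ($X{\left(J,z \right)} = 3 - \left(J - 5\right) = 3 - \left(-5 + J\right) = 8 - J$)
$m{\left(p \right)} = 3 p$
$X{\left(q,4 \right)} m{\left(2 \right)} = \left(8 - 2\right) 3 \cdot 2 = \left(8 - 2\right) 6 = 6 \cdot 6 = 36$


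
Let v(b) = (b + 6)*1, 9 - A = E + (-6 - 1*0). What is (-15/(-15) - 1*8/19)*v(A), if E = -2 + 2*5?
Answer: 143/19 ≈ 7.5263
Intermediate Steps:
E = 8 (E = -2 + 10 = 8)
A = 7 (A = 9 - (8 + (-6 - 1*0)) = 9 - (8 + (-6 + 0)) = 9 - (8 - 6) = 9 - 1*2 = 9 - 2 = 7)
v(b) = 6 + b (v(b) = (6 + b)*1 = 6 + b)
(-15/(-15) - 1*8/19)*v(A) = (-15/(-15) - 1*8/19)*(6 + 7) = (-15*(-1/15) - 8*1/19)*13 = (1 - 8/19)*13 = (11/19)*13 = 143/19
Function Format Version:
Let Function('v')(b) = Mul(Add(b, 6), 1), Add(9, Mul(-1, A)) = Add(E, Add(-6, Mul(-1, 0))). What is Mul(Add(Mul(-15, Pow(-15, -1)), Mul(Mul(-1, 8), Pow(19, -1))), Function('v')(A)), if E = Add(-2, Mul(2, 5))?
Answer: Rational(143, 19) ≈ 7.5263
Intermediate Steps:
E = 8 (E = Add(-2, 10) = 8)
A = 7 (A = Add(9, Mul(-1, Add(8, Add(-6, Mul(-1, 0))))) = Add(9, Mul(-1, Add(8, Add(-6, 0)))) = Add(9, Mul(-1, Add(8, -6))) = Add(9, Mul(-1, 2)) = Add(9, -2) = 7)
Function('v')(b) = Add(6, b) (Function('v')(b) = Mul(Add(6, b), 1) = Add(6, b))
Mul(Add(Mul(-15, Pow(-15, -1)), Mul(Mul(-1, 8), Pow(19, -1))), Function('v')(A)) = Mul(Add(Mul(-15, Pow(-15, -1)), Mul(Mul(-1, 8), Pow(19, -1))), Add(6, 7)) = Mul(Add(Mul(-15, Rational(-1, 15)), Mul(-8, Rational(1, 19))), 13) = Mul(Add(1, Rational(-8, 19)), 13) = Mul(Rational(11, 19), 13) = Rational(143, 19)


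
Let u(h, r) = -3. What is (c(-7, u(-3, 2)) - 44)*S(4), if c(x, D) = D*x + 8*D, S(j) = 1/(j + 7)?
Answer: -47/11 ≈ -4.2727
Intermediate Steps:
S(j) = 1/(7 + j)
c(x, D) = 8*D + D*x
(c(-7, u(-3, 2)) - 44)*S(4) = (-3*(8 - 7) - 44)/(7 + 4) = (-3*1 - 44)/11 = (-3 - 44)*(1/11) = -47*1/11 = -47/11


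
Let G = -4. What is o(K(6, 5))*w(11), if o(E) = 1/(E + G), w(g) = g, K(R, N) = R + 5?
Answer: 11/7 ≈ 1.5714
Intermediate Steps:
K(R, N) = 5 + R
o(E) = 1/(-4 + E) (o(E) = 1/(E - 4) = 1/(-4 + E))
o(K(6, 5))*w(11) = 11/(-4 + (5 + 6)) = 11/(-4 + 11) = 11/7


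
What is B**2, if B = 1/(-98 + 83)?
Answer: 1/225 ≈ 0.0044444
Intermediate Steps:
B = -1/15 (B = 1/(-15) = -1/15 ≈ -0.066667)
B**2 = (-1/15)**2 = 1/225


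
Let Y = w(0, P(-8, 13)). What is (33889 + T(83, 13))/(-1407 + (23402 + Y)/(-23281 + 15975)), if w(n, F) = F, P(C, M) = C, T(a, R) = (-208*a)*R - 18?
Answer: 14206517/105132 ≈ 135.13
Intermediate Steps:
T(a, R) = -18 - 208*R*a (T(a, R) = -208*R*a - 18 = -18 - 208*R*a)
Y = -8
(33889 + T(83, 13))/(-1407 + (23402 + Y)/(-23281 + 15975)) = (33889 + (-18 - 208*13*83))/(-1407 + (23402 - 8)/(-23281 + 15975)) = (33889 + (-18 - 224432))/(-1407 + 23394/(-7306)) = (33889 - 224450)/(-1407 + 23394*(-1/7306)) = -190561/(-1407 - 11697/3653) = -190561/(-5151468/3653) = -190561*(-3653/5151468) = 14206517/105132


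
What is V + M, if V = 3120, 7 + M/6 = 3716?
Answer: 25374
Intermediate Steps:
M = 22254 (M = -42 + 6*3716 = -42 + 22296 = 22254)
V + M = 3120 + 22254 = 25374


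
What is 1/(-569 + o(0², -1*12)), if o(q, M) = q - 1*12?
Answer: -1/581 ≈ -0.0017212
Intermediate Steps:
o(q, M) = -12 + q (o(q, M) = q - 12 = -12 + q)
1/(-569 + o(0², -1*12)) = 1/(-569 + (-12 + 0²)) = 1/(-569 + (-12 + 0)) = 1/(-569 - 12) = 1/(-581) = -1/581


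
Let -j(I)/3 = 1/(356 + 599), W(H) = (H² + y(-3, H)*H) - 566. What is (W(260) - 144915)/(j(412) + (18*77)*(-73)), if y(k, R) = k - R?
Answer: 139679255/96624993 ≈ 1.4456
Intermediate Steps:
W(H) = -566 + H² + H*(-3 - H) (W(H) = (H² + (-3 - H)*H) - 566 = (H² + H*(-3 - H)) - 566 = -566 + H² + H*(-3 - H))
j(I) = -3/955 (j(I) = -3/(356 + 599) = -3/955)
(W(260) - 144915)/(j(412) + (18*77)*(-73)) = ((-566 - 3*260) - 144915)/(-3/955 + (18*77)*(-73)) = ((-566 - 780) - 144915)/(-3/955 + 1386*(-73)) = (-1346 - 144915)/(-3/955 - 101178) = -146261/(-96624993/955) = -146261*(-955/96624993) = 139679255/96624993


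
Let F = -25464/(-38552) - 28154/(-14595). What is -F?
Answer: -26018573/10047615 ≈ -2.5895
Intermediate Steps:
F = 26018573/10047615 (F = -25464*(-1/38552) - 28154*(-1/14595) = 3183/4819 + 4022/2085 = 26018573/10047615 ≈ 2.5895)
-F = -1*26018573/10047615 = -26018573/10047615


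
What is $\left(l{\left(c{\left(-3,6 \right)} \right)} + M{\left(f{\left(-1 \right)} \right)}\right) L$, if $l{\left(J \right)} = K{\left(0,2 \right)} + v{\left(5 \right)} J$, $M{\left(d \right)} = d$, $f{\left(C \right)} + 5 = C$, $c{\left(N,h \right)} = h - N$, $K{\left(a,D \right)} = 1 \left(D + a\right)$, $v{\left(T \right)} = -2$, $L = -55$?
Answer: $1210$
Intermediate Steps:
$K{\left(a,D \right)} = D + a$
$f{\left(C \right)} = -5 + C$
$l{\left(J \right)} = 2 - 2 J$ ($l{\left(J \right)} = \left(2 + 0\right) - 2 J = 2 - 2 J$)
$\left(l{\left(c{\left(-3,6 \right)} \right)} + M{\left(f{\left(-1 \right)} \right)}\right) L = \left(\left(2 - 2 \left(6 - -3\right)\right) - 6\right) \left(-55\right) = \left(\left(2 - 2 \left(6 + 3\right)\right) - 6\right) \left(-55\right) = \left(\left(2 - 18\right) - 6\right) \left(-55\right) = \left(-16 - 6\right) \left(-55\right) = \left(-22\right) \left(-55\right) = 1210$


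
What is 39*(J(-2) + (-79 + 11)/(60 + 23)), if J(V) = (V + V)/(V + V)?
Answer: 585/83 ≈ 7.0482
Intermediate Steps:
J(V) = 1 (J(V) = (2*V)/((2*V)) = (2*V)*(1/(2*V)) = 1)
39*(J(-2) + (-79 + 11)/(60 + 23)) = 39*(1 + (-79 + 11)/(60 + 23)) = 39*(1 - 68/83) = 39*(15/83) = 585/83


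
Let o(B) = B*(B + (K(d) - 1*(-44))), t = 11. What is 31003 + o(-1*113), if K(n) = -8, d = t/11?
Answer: 39704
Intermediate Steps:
d = 1 (d = 11/11 = 11*(1/11) = 1)
o(B) = B*(36 + B) (o(B) = B*(B + (-8 - 1*(-44))) = B*(B + (-8 + 44)) = B*(B + 36) = B*(36 + B))
31003 + o(-1*113) = 31003 + (-1*113)*(36 - 1*113) = 31003 - 113*(36 - 113) = 31003 - 113*(-77) = 31003 + 8701 = 39704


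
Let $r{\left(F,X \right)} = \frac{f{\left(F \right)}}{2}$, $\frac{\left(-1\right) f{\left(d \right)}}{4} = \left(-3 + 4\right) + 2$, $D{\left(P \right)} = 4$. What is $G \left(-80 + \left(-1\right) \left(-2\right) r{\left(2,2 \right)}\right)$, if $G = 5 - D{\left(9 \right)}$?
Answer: $-92$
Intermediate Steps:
$f{\left(d \right)} = -12$ ($f{\left(d \right)} = - 4 \left(\left(-3 + 4\right) + 2\right) = - 4 \left(1 + 2\right) = \left(-4\right) 3 = -12$)
$G = 1$ ($G = 5 - 4 = 1$)
$r{\left(F,X \right)} = -6$ ($r{\left(F,X \right)} = - \frac{12}{2} = \left(-12\right) \frac{1}{2} = -6$)
$G \left(-80 + \left(-1\right) \left(-2\right) r{\left(2,2 \right)}\right) = 1 \left(-80 + \left(-1\right) \left(-2\right) \left(-6\right)\right) = 1 \left(-80 + 2 \left(-6\right)\right) = 1 \left(-80 - 12\right) = 1 \left(-92\right) = -92$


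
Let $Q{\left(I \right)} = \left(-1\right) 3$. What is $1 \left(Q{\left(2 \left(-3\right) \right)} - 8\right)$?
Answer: $-11$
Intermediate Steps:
$Q{\left(I \right)} = -3$
$1 \left(Q{\left(2 \left(-3\right) \right)} - 8\right) = 1 \left(-3 - 8\right) = 1 \left(-11\right) = -11$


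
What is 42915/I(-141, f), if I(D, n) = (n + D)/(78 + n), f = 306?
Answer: 1098624/11 ≈ 99875.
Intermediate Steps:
I(D, n) = (D + n)/(78 + n)
42915/I(-141, f) = 42915/(((-141 + 306)/(78 + 306))) = 42915/((165/384)) = 42915/(((1/384)*165)) = 42915/(55/128) = 42915*(128/55) = 1098624/11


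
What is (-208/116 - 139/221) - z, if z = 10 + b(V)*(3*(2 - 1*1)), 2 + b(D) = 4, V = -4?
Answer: -118067/6409 ≈ -18.422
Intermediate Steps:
b(D) = 2 (b(D) = -2 + 4 = 2)
z = 16 (z = 10 + 2*(3*(2 - 1*1)) = 10 + 2*(3*(2 - 1)) = 10 + 2*(3*1) = 10 + 2*3 = 10 + 6 = 16)
(-208/116 - 139/221) - z = (-208/116 - 139/221) - 1*16 = (-208*1/116 - 139*1/221) - 16 = (-52/29 - 139/221) - 16 = -15523/6409 - 16 = -118067/6409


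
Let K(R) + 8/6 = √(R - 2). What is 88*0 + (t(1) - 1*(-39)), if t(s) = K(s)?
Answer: 113/3 + I ≈ 37.667 + 1.0*I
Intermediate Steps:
K(R) = -4/3 + √(-2 + R) (K(R) = -4/3 + √(R - 2) = -4/3 + √(-2 + R))
t(s) = -4/3 + √(-2 + s)
88*0 + (t(1) - 1*(-39)) = 88*0 + ((-4/3 + √(-2 + 1)) - 1*(-39)) = 0 + ((-4/3 + √(-1)) + 39) = 0 + ((-4/3 + I) + 39) = 0 + (113/3 + I) = 113/3 + I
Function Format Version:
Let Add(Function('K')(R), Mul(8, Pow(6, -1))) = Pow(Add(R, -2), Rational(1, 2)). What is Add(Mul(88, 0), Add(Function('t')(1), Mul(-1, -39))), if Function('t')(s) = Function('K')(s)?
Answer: Add(Rational(113, 3), I) ≈ Add(37.667, Mul(1.0000, I))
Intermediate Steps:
Function('K')(R) = Add(Rational(-4, 3), Pow(Add(-2, R), Rational(1, 2))) (Function('K')(R) = Add(Rational(-4, 3), Pow(Add(R, -2), Rational(1, 2))) = Add(Rational(-4, 3), Pow(Add(-2, R), Rational(1, 2))))
Function('t')(s) = Add(Rational(-4, 3), Pow(Add(-2, s), Rational(1, 2)))
Add(Mul(88, 0), Add(Function('t')(1), Mul(-1, -39))) = Add(Mul(88, 0), Add(Add(Rational(-4, 3), Pow(Add(-2, 1), Rational(1, 2))), Mul(-1, -39))) = Add(0, Add(Add(Rational(-4, 3), Pow(-1, Rational(1, 2))), 39)) = Add(0, Add(Add(Rational(-4, 3), I), 39)) = Add(0, Add(Rational(113, 3), I)) = Add(Rational(113, 3), I)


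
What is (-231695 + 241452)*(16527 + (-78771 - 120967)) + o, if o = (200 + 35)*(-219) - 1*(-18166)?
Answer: -1787623026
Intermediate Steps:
o = -33299 (o = 235*(-219) + 18166 = -51465 + 18166 = -33299)
(-231695 + 241452)*(16527 + (-78771 - 120967)) + o = (-231695 + 241452)*(16527 + (-78771 - 120967)) - 33299 = 9757*(16527 - 199738) - 33299 = 9757*(-183211) - 33299 = -1787589727 - 33299 = -1787623026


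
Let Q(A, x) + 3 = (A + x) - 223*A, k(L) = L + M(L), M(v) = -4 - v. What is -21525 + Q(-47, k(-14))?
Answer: -11098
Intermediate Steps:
k(L) = -4 (k(L) = L + (-4 - L) = -4)
Q(A, x) = -3 + x - 222*A (Q(A, x) = -3 + ((A + x) - 223*A) = -3 + (x - 222*A) = -3 + x - 222*A)
-21525 + Q(-47, k(-14)) = -21525 + (-3 - 4 - 222*(-47)) = -21525 + (-3 - 4 + 10434) = -21525 + 10427 = -11098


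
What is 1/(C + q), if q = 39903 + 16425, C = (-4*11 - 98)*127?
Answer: 1/38294 ≈ 2.6114e-5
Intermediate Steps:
C = -18034 (C = (-44 - 98)*127 = -142*127 = -18034)
q = 56328
1/(C + q) = 1/(-18034 + 56328) = 1/38294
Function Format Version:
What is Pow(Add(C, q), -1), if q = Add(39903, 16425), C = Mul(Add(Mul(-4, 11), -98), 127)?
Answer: Rational(1, 38294) ≈ 2.6114e-5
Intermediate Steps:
C = -18034 (C = Mul(Add(-44, -98), 127) = Mul(-142, 127) = -18034)
q = 56328
Pow(Add(C, q), -1) = Pow(Add(-18034, 56328), -1) = Pow(38294, -1) = Rational(1, 38294)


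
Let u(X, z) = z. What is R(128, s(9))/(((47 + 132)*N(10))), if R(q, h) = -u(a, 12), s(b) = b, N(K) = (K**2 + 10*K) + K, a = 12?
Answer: -2/6265 ≈ -0.00031923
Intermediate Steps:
N(K) = K**2 + 11*K
R(q, h) = -12 (R(q, h) = -1*12 = -12)
R(128, s(9))/(((47 + 132)*N(10))) = -12*1/(10*(11 + 10)*(47 + 132)) = -12/(179*(10*21)) = -12/(179*210) = -12/37590 = -12*1/37590 = -2/6265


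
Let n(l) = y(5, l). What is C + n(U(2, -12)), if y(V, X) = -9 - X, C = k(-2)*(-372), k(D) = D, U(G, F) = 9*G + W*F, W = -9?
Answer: 609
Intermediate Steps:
U(G, F) = -9*F + 9*G (U(G, F) = 9*G - 9*F = -9*F + 9*G)
C = 744 (C = -2*(-372) = 744)
n(l) = -9 - l
C + n(U(2, -12)) = 744 + (-9 - (-9*(-12) + 9*2)) = 744 + (-9 - (108 + 18)) = 744 + (-9 - 1*126) = 744 + (-9 - 126) = 744 - 135 = 609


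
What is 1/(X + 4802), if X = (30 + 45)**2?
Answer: 1/10427 ≈ 9.5905e-5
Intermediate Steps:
X = 5625 (X = 75**2 = 5625)
1/(X + 4802) = 1/(5625 + 4802) = 1/10427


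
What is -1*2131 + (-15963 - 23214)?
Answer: -41308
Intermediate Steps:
-1*2131 + (-15963 - 23214) = -2131 - 39177 = -41308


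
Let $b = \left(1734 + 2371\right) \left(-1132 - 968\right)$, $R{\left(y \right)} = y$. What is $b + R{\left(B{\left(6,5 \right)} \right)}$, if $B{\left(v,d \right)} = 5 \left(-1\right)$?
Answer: $-8620505$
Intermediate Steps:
$B{\left(v,d \right)} = -5$
$b = -8620500$ ($b = 4105 \left(-2100\right) = -8620500$)
$b + R{\left(B{\left(6,5 \right)} \right)} = -8620500 - 5 = -8620505$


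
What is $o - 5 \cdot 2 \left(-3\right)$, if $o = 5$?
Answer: $35$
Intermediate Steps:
$o - 5 \cdot 2 \left(-3\right) = 5 - 5 \cdot 2 \left(-3\right) = 5 - -30 = 5 + 30 = 35$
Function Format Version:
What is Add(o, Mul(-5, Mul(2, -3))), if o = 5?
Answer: 35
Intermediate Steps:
Add(o, Mul(-5, Mul(2, -3))) = Add(5, Mul(-5, Mul(2, -3))) = Add(5, Mul(-5, -6)) = Add(5, 30) = 35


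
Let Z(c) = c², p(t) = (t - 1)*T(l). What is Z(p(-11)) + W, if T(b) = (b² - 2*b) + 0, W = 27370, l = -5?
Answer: 203770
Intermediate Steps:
T(b) = b² - 2*b
p(t) = -35 + 35*t (p(t) = (t - 1)*(-5*(-2 - 5)) = (-1 + t)*(-5*(-7)) = (-1 + t)*35 = -35 + 35*t)
Z(p(-11)) + W = (-35 + 35*(-11))² + 27370 = (-35 - 385)² + 27370 = (-420)² + 27370 = 176400 + 27370 = 203770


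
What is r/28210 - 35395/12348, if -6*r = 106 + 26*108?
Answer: -2314493/802620 ≈ -2.8837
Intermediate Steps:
r = -1457/3 (r = -(106 + 26*108)/6 = -(106 + 2808)/6 = -⅙*2914 = -1457/3 ≈ -485.67)
r/28210 - 35395/12348 = -1457/3/28210 - 35395/12348 = -1457/3*1/28210 - 35395*1/12348 = -47/2730 - 35395/12348 = -2314493/802620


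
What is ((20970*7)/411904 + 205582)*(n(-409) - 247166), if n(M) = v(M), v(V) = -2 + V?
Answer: -10482434308606843/205952 ≈ -5.0897e+10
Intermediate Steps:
n(M) = -2 + M
((20970*7)/411904 + 205582)*(n(-409) - 247166) = ((20970*7)/411904 + 205582)*((-2 - 409) - 247166) = (146790*(1/411904) + 205582)*(-411 - 247166) = (73395/205952 + 205582)*(-247577) = (42340097459/205952)*(-247577) = -10482434308606843/205952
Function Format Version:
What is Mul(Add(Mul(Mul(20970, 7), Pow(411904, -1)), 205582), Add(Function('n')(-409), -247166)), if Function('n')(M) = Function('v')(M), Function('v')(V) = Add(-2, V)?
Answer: Rational(-10482434308606843, 205952) ≈ -5.0897e+10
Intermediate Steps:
Function('n')(M) = Add(-2, M)
Mul(Add(Mul(Mul(20970, 7), Pow(411904, -1)), 205582), Add(Function('n')(-409), -247166)) = Mul(Add(Mul(Mul(20970, 7), Pow(411904, -1)), 205582), Add(Add(-2, -409), -247166)) = Mul(Add(Mul(146790, Rational(1, 411904)), 205582), Add(-411, -247166)) = Mul(Add(Rational(73395, 205952), 205582), -247577) = Mul(Rational(42340097459, 205952), -247577) = Rational(-10482434308606843, 205952)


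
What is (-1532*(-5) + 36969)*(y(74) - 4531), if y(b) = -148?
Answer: -208819091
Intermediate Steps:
(-1532*(-5) + 36969)*(y(74) - 4531) = (-1532*(-5) + 36969)*(-148 - 4531) = (7660 + 36969)*(-4679) = 44629*(-4679) = -208819091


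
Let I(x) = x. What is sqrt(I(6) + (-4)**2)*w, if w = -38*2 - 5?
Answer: -81*sqrt(22) ≈ -379.92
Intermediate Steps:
w = -81 (w = -76 - 5 = -81)
sqrt(I(6) + (-4)**2)*w = sqrt(6 + (-4)**2)*(-81) = sqrt(6 + 16)*(-81) = sqrt(22)*(-81) = -81*sqrt(22)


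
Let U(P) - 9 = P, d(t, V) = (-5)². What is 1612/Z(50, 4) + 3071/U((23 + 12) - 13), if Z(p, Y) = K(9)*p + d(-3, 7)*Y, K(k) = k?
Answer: 869511/8525 ≈ 102.00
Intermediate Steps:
d(t, V) = 25
Z(p, Y) = 9*p + 25*Y
U(P) = 9 + P
1612/Z(50, 4) + 3071/U((23 + 12) - 13) = 1612/(9*50 + 25*4) + 3071/(9 + ((23 + 12) - 13)) = 1612/(450 + 100) + 3071/(9 + (35 - 13)) = 1612/550 + 3071/(9 + 22) = 1612*(1/550) + 3071/31 = 806/275 + 3071*(1/31) = 806/275 + 3071/31 = 869511/8525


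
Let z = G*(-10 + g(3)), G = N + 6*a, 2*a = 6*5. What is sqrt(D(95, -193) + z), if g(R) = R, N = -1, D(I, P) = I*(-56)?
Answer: I*sqrt(5943) ≈ 77.091*I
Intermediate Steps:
D(I, P) = -56*I
a = 15 (a = (6*5)/2 = (1/2)*30 = 15)
G = 89 (G = -1 + 6*15 = -1 + 90 = 89)
z = -623 (z = 89*(-10 + 3) = 89*(-7) = -623)
sqrt(D(95, -193) + z) = sqrt(-56*95 - 623) = sqrt(-5320 - 623) = sqrt(-5943) = I*sqrt(5943)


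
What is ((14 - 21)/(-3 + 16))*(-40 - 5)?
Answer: 315/13 ≈ 24.231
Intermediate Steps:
((14 - 21)/(-3 + 16))*(-40 - 5) = -7/13*(-45) = 315/13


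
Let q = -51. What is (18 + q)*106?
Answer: -3498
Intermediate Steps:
(18 + q)*106 = (18 - 51)*106 = -33*106 = -3498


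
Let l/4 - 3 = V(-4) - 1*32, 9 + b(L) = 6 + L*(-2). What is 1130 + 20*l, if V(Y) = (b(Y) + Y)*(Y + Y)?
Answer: -1830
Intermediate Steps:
b(L) = -3 - 2*L (b(L) = -9 + (6 + L*(-2)) = -9 + (6 - 2*L) = -3 - 2*L)
V(Y) = 2*Y*(-3 - Y) (V(Y) = ((-3 - 2*Y) + Y)*(Y + Y) = (-3 - Y)*(2*Y) = 2*Y*(-3 - Y))
l = -148 (l = 12 + 4*(2*(-4)*(-3 - 1*(-4)) - 1*32) = 12 + 4*(2*(-4)*(-3 + 4) - 32) = 12 + 4*(2*(-4)*1 - 32) = 12 + 4*(-8 - 32) = 12 + 4*(-40) = 12 - 160 = -148)
1130 + 20*l = 1130 + 20*(-148) = 1130 - 2960 = -1830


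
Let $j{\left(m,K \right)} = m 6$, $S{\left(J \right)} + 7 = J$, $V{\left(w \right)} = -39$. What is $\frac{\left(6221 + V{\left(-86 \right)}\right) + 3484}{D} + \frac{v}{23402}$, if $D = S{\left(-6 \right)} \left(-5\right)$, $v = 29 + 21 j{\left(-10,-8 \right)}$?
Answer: $\frac{226123717}{1521130} \approx 148.66$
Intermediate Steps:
$S{\left(J \right)} = -7 + J$
$j{\left(m,K \right)} = 6 m$
$v = -1231$ ($v = 29 + 21 \cdot 6 \left(-10\right) = 29 + 21 \left(-60\right) = 29 - 1260 = -1231$)
$D = 65$ ($D = \left(-7 - 6\right) \left(-5\right) = \left(-13\right) \left(-5\right) = 65$)
$\frac{\left(6221 + V{\left(-86 \right)}\right) + 3484}{D} + \frac{v}{23402} = \frac{\left(6221 - 39\right) + 3484}{65} - \frac{1231}{23402} = \left(6182 + 3484\right) \frac{1}{65} - \frac{1231}{23402} = 9666 \cdot \frac{1}{65} - \frac{1231}{23402} = \frac{9666}{65} - \frac{1231}{23402} = \frac{226123717}{1521130}$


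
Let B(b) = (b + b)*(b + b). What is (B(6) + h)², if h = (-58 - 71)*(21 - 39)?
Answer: 6081156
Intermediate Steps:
B(b) = 4*b² (B(b) = (2*b)*(2*b) = 4*b²)
h = 2322 (h = -129*(-18) = 2322)
(B(6) + h)² = (4*6² + 2322)² = (4*36 + 2322)² = (144 + 2322)² = 2466² = 6081156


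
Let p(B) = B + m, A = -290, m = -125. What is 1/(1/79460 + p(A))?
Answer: -79460/32975899 ≈ -0.0024096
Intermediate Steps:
p(B) = -125 + B (p(B) = B - 125 = -125 + B)
1/(1/79460 + p(A)) = 1/(1/79460 + (-125 - 290)) = 1/(1/79460 - 415) = 1/(-32975899/79460) = -79460/32975899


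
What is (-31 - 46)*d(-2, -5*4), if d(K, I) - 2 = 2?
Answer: -308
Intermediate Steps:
d(K, I) = 4 (d(K, I) = 2 + 2 = 4)
(-31 - 46)*d(-2, -5*4) = (-31 - 46)*4 = -77*4 = -308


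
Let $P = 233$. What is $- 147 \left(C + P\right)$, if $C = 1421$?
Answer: $-243138$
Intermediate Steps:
$- 147 \left(C + P\right) = - 147 \left(1421 + 233\right) = \left(-147\right) 1654 = -243138$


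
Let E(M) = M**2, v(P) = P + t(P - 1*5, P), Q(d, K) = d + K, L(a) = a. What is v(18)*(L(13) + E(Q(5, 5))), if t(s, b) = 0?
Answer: 2034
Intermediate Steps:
Q(d, K) = K + d
v(P) = P (v(P) = P + 0 = P)
v(18)*(L(13) + E(Q(5, 5))) = 18*(13 + (5 + 5)**2) = 18*(13 + 10**2) = 18*(13 + 100) = 18*113 = 2034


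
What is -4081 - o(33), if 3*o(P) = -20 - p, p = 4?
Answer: -4073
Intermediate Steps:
o(P) = -8 (o(P) = (-20 - 1*4)/3 = (-20 - 4)/3 = (1/3)*(-24) = -8)
-4081 - o(33) = -4081 - 1*(-8) = -4081 + 8 = -4073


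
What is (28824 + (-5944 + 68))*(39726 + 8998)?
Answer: 1118118352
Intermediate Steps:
(28824 + (-5944 + 68))*(39726 + 8998) = (28824 - 5876)*48724 = 22948*48724 = 1118118352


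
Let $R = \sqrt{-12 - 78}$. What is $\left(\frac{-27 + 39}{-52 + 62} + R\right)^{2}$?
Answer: $- \frac{2214}{25} + \frac{36 i \sqrt{10}}{5} \approx -88.56 + 22.768 i$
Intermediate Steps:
$R = 3 i \sqrt{10}$ ($R = \sqrt{-90} = 3 i \sqrt{10} \approx 9.4868 i$)
$\left(\frac{-27 + 39}{-52 + 62} + R\right)^{2} = \left(\frac{-27 + 39}{-52 + 62} + 3 i \sqrt{10}\right)^{2} = \left(\frac{12}{10} + 3 i \sqrt{10}\right)^{2} = \left(12 \cdot \frac{1}{10} + 3 i \sqrt{10}\right)^{2} = \left(\frac{6}{5} + 3 i \sqrt{10}\right)^{2}$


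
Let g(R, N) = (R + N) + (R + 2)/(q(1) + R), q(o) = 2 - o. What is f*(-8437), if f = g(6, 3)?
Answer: -599027/7 ≈ -85575.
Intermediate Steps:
g(R, N) = N + R + (2 + R)/(1 + R) (g(R, N) = (R + N) + (R + 2)/((2 - 1*1) + R) = (N + R) + (2 + R)/((2 - 1) + R) = (N + R) + (2 + R)/(1 + R) = N + R + (2 + R)/(1 + R))
f = 71/7 (f = (2 + 3 + 6² + 2*6 + 3*6)/(1 + 6) = (2 + 3 + 36 + 12 + 18)/7 = (⅐)*71 = 71/7 ≈ 10.143)
f*(-8437) = (71/7)*(-8437) = -599027/7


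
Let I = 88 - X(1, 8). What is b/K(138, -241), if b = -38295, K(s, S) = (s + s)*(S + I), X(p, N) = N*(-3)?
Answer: 185/172 ≈ 1.0756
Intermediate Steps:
X(p, N) = -3*N
I = 112 (I = 88 - (-3)*8 = 88 - 1*(-24) = 88 + 24 = 112)
K(s, S) = 2*s*(112 + S) (K(s, S) = (s + s)*(S + 112) = (2*s)*(112 + S) = 2*s*(112 + S))
b/K(138, -241) = -38295*1/(276*(112 - 241)) = -38295/(2*138*(-129)) = -38295/(-35604) = -38295*(-1/35604) = 185/172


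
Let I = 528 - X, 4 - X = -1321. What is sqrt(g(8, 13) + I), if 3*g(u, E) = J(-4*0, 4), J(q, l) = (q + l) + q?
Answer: I*sqrt(7161)/3 ≈ 28.208*I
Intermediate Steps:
X = 1325 (X = 4 - 1*(-1321) = 4 + 1321 = 1325)
J(q, l) = l + 2*q (J(q, l) = (l + q) + q = l + 2*q)
g(u, E) = 4/3 (g(u, E) = (4 + 2*(-4*0))/3 = (4 + 2*0)/3 = (4 + 0)/3 = (1/3)*4 = 4/3)
I = -797 (I = 528 - 1*1325 = 528 - 1325 = -797)
sqrt(g(8, 13) + I) = sqrt(4/3 - 797) = sqrt(-2387/3) = I*sqrt(7161)/3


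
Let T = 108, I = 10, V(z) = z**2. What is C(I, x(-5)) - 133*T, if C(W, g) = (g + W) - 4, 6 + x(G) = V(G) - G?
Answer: -14334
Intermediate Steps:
x(G) = -6 + G**2 - G (x(G) = -6 + (G**2 - G) = -6 + G**2 - G)
C(W, g) = -4 + W + g (C(W, g) = (W + g) - 4 = -4 + W + g)
C(I, x(-5)) - 133*T = (-4 + 10 + (-6 + (-5)**2 - 1*(-5))) - 133*108 = (-4 + 10 + (-6 + 25 + 5)) - 14364 = (-4 + 10 + 24) - 14364 = 30 - 14364 = -14334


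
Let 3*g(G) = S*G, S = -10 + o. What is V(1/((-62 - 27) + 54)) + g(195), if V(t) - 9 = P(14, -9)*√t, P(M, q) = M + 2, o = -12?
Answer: -1421 + 16*I*√35/35 ≈ -1421.0 + 2.7045*I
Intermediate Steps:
S = -22 (S = -10 - 12 = -22)
P(M, q) = 2 + M
g(G) = -22*G/3 (g(G) = (-22*G)/3 = -22*G/3)
V(t) = 9 + 16*√t (V(t) = 9 + (2 + 14)*√t = 9 + 16*√t)
V(1/((-62 - 27) + 54)) + g(195) = (9 + 16*√(1/((-62 - 27) + 54))) - 22/3*195 = (9 + 16*√(1/(-89 + 54))) - 1430 = (9 + 16*√(1/(-35))) - 1430 = (9 + 16*√(-1/35)) - 1430 = (9 + 16*(I*√35/35)) - 1430 = (9 + 16*I*√35/35) - 1430 = -1421 + 16*I*√35/35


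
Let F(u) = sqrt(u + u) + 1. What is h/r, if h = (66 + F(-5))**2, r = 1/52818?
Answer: 236571822 + 7077612*I*sqrt(10) ≈ 2.3657e+8 + 2.2381e+7*I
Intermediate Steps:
r = 1/52818 ≈ 1.8933e-5
F(u) = 1 + sqrt(2)*sqrt(u) (F(u) = sqrt(2*u) + 1 = sqrt(2)*sqrt(u) + 1 = 1 + sqrt(2)*sqrt(u))
h = (67 + I*sqrt(10))**2 (h = (66 + (1 + sqrt(2)*sqrt(-5)))**2 = (66 + (1 + sqrt(2)*(I*sqrt(5))))**2 = (66 + (1 + I*sqrt(10)))**2 = (67 + I*sqrt(10))**2 ≈ 4479.0 + 423.75*I)
h/r = (67 + I*sqrt(10))**2/(1/52818) = (67 + I*sqrt(10))**2*52818 = 52818*(67 + I*sqrt(10))**2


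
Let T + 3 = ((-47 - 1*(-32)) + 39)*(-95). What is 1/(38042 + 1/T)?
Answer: 2283/86849885 ≈ 2.6287e-5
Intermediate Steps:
T = -2283 (T = -3 + ((-47 - 1*(-32)) + 39)*(-95) = -3 + ((-47 + 32) + 39)*(-95) = -3 + (-15 + 39)*(-95) = -3 + 24*(-95) = -3 - 2280 = -2283)
1/(38042 + 1/T) = 1/(38042 + 1/(-2283)) = 1/(38042 - 1/2283) = 1/(86849885/2283) = 2283/86849885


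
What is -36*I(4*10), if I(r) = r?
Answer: -1440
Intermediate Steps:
-36*I(4*10) = -144*10 = -36*40 = -1440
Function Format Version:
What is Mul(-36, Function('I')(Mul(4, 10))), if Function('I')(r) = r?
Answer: -1440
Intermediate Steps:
Mul(-36, Function('I')(Mul(4, 10))) = Mul(-36, Mul(4, 10)) = Mul(-36, 40) = -1440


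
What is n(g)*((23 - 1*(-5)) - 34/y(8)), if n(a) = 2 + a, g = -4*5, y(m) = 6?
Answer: -402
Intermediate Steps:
g = -20
n(g)*((23 - 1*(-5)) - 34/y(8)) = (2 - 20)*((23 - 1*(-5)) - 34/6) = -18*((23 + 5) - 34*⅙) = -18*(28 - 17/3) = -18*67/3 = -402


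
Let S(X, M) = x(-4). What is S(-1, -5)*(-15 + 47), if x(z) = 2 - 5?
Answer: -96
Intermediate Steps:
x(z) = -3
S(X, M) = -3
S(-1, -5)*(-15 + 47) = -3*(-15 + 47) = -3*32 = -96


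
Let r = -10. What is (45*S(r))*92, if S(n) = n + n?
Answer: -82800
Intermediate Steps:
S(n) = 2*n
(45*S(r))*92 = (45*(2*(-10)))*92 = (45*(-20))*92 = -900*92 = -82800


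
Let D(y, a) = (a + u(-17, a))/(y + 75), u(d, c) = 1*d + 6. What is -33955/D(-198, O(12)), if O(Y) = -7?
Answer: -1392155/6 ≈ -2.3203e+5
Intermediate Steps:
u(d, c) = 6 + d (u(d, c) = d + 6 = 6 + d)
D(y, a) = (-11 + a)/(75 + y) (D(y, a) = (a + (6 - 17))/(y + 75) = (a - 11)/(75 + y) = (-11 + a)/(75 + y))
-33955/D(-198, O(12)) = -33955*(75 - 198)/(-11 - 7) = -33955/(-18/(-123)) = -33955/((-1/123*(-18))) = -33955/6/41 = -33955*41/6 = -1392155/6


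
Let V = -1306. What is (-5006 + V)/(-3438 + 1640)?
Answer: 3156/899 ≈ 3.5106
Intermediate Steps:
(-5006 + V)/(-3438 + 1640) = (-5006 - 1306)/(-3438 + 1640) = -6312/(-1798) = -6312*(-1/1798) = 3156/899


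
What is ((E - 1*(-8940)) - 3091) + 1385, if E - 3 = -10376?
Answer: -3139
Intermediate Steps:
E = -10373 (E = 3 - 10376 = -10373)
((E - 1*(-8940)) - 3091) + 1385 = ((-10373 - 1*(-8940)) - 3091) + 1385 = ((-10373 + 8940) - 3091) + 1385 = (-1433 - 3091) + 1385 = -4524 + 1385 = -3139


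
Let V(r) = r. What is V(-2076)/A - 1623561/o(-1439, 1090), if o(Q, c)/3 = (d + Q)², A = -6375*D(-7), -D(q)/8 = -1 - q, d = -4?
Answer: -4720165859/17699116500 ≈ -0.26669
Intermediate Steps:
D(q) = 8 + 8*q (D(q) = -8*(-1 - q) = 8 + 8*q)
A = 306000 (A = -6375*(8 + 8*(-7)) = -6375*(8 - 56) = -6375*(-48) = 306000)
o(Q, c) = 3*(-4 + Q)²
V(-2076)/A - 1623561/o(-1439, 1090) = -2076/306000 - 1623561*1/(3*(-4 - 1439)²) = -2076*1/306000 - 1623561/(3*(-1443)²) = -173/25500 - 1623561/(3*2082249) = -173/25500 - 1623561/6246747 = -173/25500 - 1623561*1/6246747 = -173/25500 - 541187/2082249 = -4720165859/17699116500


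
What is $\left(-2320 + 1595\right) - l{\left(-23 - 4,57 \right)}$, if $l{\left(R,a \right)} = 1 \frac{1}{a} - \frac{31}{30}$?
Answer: $- \frac{137557}{190} \approx -723.98$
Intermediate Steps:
$l{\left(R,a \right)} = - \frac{31}{30} + \frac{1}{a}$ ($l{\left(R,a \right)} = \frac{1}{a} - \frac{31}{30} = - \frac{31}{30} + \frac{1}{a}$)
$\left(-2320 + 1595\right) - l{\left(-23 - 4,57 \right)} = \left(-2320 + 1595\right) - \left(- \frac{31}{30} + \frac{1}{57}\right) = -725 - \left(- \frac{31}{30} + \frac{1}{57}\right) = -725 - - \frac{193}{190} = -725 + \frac{193}{190} = - \frac{137557}{190}$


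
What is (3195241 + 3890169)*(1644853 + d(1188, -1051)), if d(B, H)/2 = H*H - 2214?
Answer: 27276185642070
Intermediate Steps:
d(B, H) = -4428 + 2*H² (d(B, H) = 2*(H*H - 2214) = 2*(H² - 2214) = 2*(-2214 + H²) = -4428 + 2*H²)
(3195241 + 3890169)*(1644853 + d(1188, -1051)) = (3195241 + 3890169)*(1644853 + (-4428 + 2*(-1051)²)) = 7085410*(1644853 + (-4428 + 2*1104601)) = 7085410*(1644853 + (-4428 + 2209202)) = 7085410*(1644853 + 2204774) = 7085410*3849627 = 27276185642070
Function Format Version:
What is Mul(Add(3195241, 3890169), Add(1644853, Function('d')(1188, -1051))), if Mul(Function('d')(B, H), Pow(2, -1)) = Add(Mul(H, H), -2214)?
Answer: 27276185642070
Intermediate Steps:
Function('d')(B, H) = Add(-4428, Mul(2, Pow(H, 2))) (Function('d')(B, H) = Mul(2, Add(Mul(H, H), -2214)) = Mul(2, Add(Pow(H, 2), -2214)) = Mul(2, Add(-2214, Pow(H, 2))) = Add(-4428, Mul(2, Pow(H, 2))))
Mul(Add(3195241, 3890169), Add(1644853, Function('d')(1188, -1051))) = Mul(Add(3195241, 3890169), Add(1644853, Add(-4428, Mul(2, Pow(-1051, 2))))) = Mul(7085410, Add(1644853, Add(-4428, Mul(2, 1104601)))) = Mul(7085410, Add(1644853, Add(-4428, 2209202))) = Mul(7085410, Add(1644853, 2204774)) = Mul(7085410, 3849627) = 27276185642070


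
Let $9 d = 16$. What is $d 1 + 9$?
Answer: $\frac{97}{9} \approx 10.778$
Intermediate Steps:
$d = \frac{16}{9}$ ($d = \frac{1}{9} \cdot 16 = \frac{16}{9} \approx 1.7778$)
$d 1 + 9 = \frac{16}{9} \cdot 1 + 9 = \frac{16}{9} + 9 = \frac{97}{9}$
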